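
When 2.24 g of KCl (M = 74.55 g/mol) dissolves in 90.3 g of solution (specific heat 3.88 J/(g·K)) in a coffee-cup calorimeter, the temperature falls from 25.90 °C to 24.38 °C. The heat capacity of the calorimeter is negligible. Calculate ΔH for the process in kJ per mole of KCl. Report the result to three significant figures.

ΔH = 17.7 kJ/mol

|ΔT| = |24.38 − 25.90| = 1.52 °C
|q_surr| = (90.3 × 3.88) × 1.52 = 350.364 × 1.52 = 532.6 J
n(KCl) = 2.24 / 74.55 = 0.03005 mol
Temperature fell, so q_rxn = +|q_surr| = 0.5326 kJ
ΔH = q_rxn / n = 17.72 kJ/mol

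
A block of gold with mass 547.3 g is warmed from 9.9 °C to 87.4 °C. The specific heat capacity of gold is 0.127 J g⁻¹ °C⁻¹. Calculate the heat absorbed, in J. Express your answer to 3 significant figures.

q = m c ΔT = 547.3 × 0.127 × (87.4 − 9.9)
q = 547.3 × 0.127 × 77.5 = 5387 J

q = 5390 J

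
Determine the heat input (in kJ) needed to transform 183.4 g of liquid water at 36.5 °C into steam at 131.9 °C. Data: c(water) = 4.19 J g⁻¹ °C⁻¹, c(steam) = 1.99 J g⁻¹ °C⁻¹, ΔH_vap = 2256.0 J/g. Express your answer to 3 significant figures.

q1 (heat water 36.5→100.0 °C): 183.4 × 4.19 × 63.5 = 48796 J
q2 (vaporize at 100 °C): 183.4 × 2256.0 = 413750 J
q3 (heat steam 100.0→131.9 °C): 183.4 × 1.99 × 31.9 = 11642 J
Total: 48796 + 413750 + 11642 = 474188 J = 474 kJ

q = 474 kJ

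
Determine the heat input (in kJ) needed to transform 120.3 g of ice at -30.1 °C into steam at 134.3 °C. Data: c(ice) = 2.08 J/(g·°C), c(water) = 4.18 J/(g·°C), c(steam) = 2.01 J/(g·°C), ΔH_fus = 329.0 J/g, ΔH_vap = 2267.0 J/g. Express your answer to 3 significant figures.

q = 378 kJ

q1 (heat ice -30.1→0.0 °C): 120.3 × 2.08 × 30.1 = 7532 J
q2 (melt at 0 °C): 120.3 × 329.0 = 39579 J
q3 (heat water 0.0→100.0 °C): 120.3 × 4.18 × 100.0 = 50285 J
q4 (vaporize at 100 °C): 120.3 × 2267.0 = 272720 J
q5 (heat steam 100.0→134.3 °C): 120.3 × 2.01 × 34.3 = 8294 J
Total: 7532 + 39579 + 50285 + 272720 + 8294 = 378410 J = 378 kJ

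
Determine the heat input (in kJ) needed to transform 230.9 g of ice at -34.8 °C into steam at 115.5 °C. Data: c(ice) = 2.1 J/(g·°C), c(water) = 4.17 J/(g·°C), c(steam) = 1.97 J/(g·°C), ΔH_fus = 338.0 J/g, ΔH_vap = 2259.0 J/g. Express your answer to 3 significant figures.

q1 (heat ice -34.8→0.0 °C): 230.9 × 2.1 × 34.8 = 16874 J
q2 (melt at 0 °C): 230.9 × 338.0 = 78044 J
q3 (heat water 0.0→100.0 °C): 230.9 × 4.17 × 100.0 = 96285 J
q4 (vaporize at 100 °C): 230.9 × 2259.0 = 521603 J
q5 (heat steam 100.0→115.5 °C): 230.9 × 1.97 × 15.5 = 7051 J
Total: 16874 + 78044 + 96285 + 521603 + 7051 = 719857 J = 720 kJ

q = 720 kJ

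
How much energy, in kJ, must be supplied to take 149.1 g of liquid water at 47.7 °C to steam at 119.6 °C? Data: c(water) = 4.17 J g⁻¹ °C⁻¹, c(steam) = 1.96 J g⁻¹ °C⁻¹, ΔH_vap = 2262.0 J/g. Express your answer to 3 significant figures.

q = 376 kJ

q1 (heat water 47.7→100.0 °C): 149.1 × 4.17 × 52.3 = 32517 J
q2 (vaporize at 100 °C): 149.1 × 2262.0 = 337264 J
q3 (heat steam 100.0→119.6 °C): 149.1 × 1.96 × 19.6 = 5728 J
Total: 32517 + 337264 + 5728 = 375509 J = 376 kJ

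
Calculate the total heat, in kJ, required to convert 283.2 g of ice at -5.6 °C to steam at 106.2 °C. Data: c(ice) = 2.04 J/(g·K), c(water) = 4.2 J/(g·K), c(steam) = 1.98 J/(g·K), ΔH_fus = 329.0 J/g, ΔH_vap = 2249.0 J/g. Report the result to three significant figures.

q1 (heat ice -5.6→0.0 °C): 283.2 × 2.04 × 5.6 = 3235 J
q2 (melt at 0 °C): 283.2 × 329.0 = 93173 J
q3 (heat water 0.0→100.0 °C): 283.2 × 4.2 × 100.0 = 118944 J
q4 (vaporize at 100 °C): 283.2 × 2249.0 = 636917 J
q5 (heat steam 100.0→106.2 °C): 283.2 × 1.98 × 6.2 = 3477 J
Total: 3235 + 93173 + 118944 + 636917 + 3477 = 855746 J = 856 kJ

q = 856 kJ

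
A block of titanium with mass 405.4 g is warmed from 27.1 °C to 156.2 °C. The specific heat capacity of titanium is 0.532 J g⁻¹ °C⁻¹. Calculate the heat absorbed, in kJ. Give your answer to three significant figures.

q = 27.8 kJ

q = m c ΔT = 405.4 × 0.532 × (156.2 − 27.1)
q = 405.4 × 0.532 × 129.1 = 27840 J = 27.8 kJ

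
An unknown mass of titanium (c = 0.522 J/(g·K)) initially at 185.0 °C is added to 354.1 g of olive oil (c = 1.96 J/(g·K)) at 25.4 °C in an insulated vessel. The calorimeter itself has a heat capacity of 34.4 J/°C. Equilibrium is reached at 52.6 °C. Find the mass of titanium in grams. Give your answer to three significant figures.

m = 287 g

q_gained = (354.1 × 1.96 + 34.4) × (52.6 − 25.4) = 19810 J
q_lost = m × 0.522 × (185.0 − 52.6) = 69.1128 m
m = 19810 / 69.1128 = 287 g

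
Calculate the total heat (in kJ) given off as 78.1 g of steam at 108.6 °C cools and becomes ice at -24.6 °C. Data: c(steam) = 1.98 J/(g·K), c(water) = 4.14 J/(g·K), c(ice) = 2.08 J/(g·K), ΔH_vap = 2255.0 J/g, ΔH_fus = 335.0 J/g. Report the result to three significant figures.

q1 (cool steam 108.6→100 °C): 78.1 × 1.98 × 8.6 = 1330 J
q2 (condense at 100 °C): 78.1 × 2255.0 = 176116 J
q3 (cool water 100→0 °C): 78.1 × 4.14 × 100.0 = 32333 J
q4 (freeze at 0 °C): 78.1 × 335.0 = 26164 J
q5 (cool ice 0→-24.6 °C): 78.1 × 2.08 × 24.6 = 3996 J
Total: 1330 + 176116 + 32333 + 26164 + 3996 = 239939 J = 240 kJ

q = 240 kJ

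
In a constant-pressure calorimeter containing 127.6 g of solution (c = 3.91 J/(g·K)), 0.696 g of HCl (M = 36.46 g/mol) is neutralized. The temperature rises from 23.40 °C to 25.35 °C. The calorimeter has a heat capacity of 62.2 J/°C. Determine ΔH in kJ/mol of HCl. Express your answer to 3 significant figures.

ΔH = -57.3 kJ/mol

|ΔT| = |25.35 − 23.40| = 1.95 °C
|q_surr| = (127.6 × 3.91 + 62.2) × 1.95 = 561.116 × 1.95 = 1094 J
n(HCl) = 0.696 / 36.46 = 0.01909 mol
Temperature rose, so q_rxn = −|q_surr| = -1.094 kJ
ΔH = q_rxn / n = -57.31 kJ/mol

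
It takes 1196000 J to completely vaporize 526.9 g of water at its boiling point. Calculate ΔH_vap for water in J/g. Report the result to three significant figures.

ΔH_vap = 2270 J/g

ΔH_vap = q / m = 1196000 / 526.9 = 2270 J/g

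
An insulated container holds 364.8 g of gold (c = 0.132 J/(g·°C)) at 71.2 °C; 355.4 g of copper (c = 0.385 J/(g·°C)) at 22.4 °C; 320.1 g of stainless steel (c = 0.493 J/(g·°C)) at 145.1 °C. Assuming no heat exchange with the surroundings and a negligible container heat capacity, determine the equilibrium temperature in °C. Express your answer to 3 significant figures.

Σ mᵢcᵢ(T − Tᵢ) = 0  ⇒  T = Σ mᵢcᵢTᵢ / Σ mᵢcᵢ
Σ mᵢcᵢ = 364.8×0.132 + 355.4×0.385 + 320.1×0.493 = 342.7919
Σ mᵢcᵢTᵢ = 48.1536×71.2 + 136.829×22.4 + 157.8093×145.1 = 29392
T = 29392 / 342.7919 = 85.74 °C

T_f = 85.7 °C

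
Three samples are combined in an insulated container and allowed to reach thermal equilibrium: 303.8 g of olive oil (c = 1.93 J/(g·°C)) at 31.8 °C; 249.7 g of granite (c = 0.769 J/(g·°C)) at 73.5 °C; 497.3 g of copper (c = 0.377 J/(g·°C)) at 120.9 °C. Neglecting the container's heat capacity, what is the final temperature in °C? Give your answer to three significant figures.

Σ mᵢcᵢ(T − Tᵢ) = 0  ⇒  T = Σ mᵢcᵢTᵢ / Σ mᵢcᵢ
Σ mᵢcᵢ = 303.8×1.93 + 249.7×0.769 + 497.3×0.377 = 965.8354
Σ mᵢcᵢTᵢ = 586.334×31.8 + 192.0193×73.5 + 187.4821×120.9 = 55425
T = 55425 / 965.8354 = 57.39 °C

T_f = 57.4 °C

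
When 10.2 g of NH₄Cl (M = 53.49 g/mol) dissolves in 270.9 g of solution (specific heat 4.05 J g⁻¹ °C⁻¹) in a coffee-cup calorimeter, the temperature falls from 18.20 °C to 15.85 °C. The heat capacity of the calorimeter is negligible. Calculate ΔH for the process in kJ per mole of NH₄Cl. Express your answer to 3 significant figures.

|ΔT| = |15.85 − 18.20| = 2.35 °C
|q_surr| = (270.9 × 4.05) × 2.35 = 1097.145 × 2.35 = 2578 J
n(NH₄Cl) = 10.2 / 53.49 = 0.1907 mol
Temperature fell, so q_rxn = +|q_surr| = 2.578 kJ
ΔH = q_rxn / n = 13.52 kJ/mol

ΔH = 13.5 kJ/mol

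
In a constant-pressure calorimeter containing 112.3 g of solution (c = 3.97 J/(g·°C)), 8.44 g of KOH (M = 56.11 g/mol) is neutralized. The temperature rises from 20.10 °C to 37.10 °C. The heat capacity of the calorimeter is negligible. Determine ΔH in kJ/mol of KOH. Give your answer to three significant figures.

ΔH = -50.4 kJ/mol

|ΔT| = |37.10 − 20.10| = 17.00 °C
|q_surr| = (112.3 × 3.97) × 17.00 = 445.831 × 17.00 = 7579 J
n(KOH) = 8.44 / 56.11 = 0.1504 mol
Temperature rose, so q_rxn = −|q_surr| = -7.579 kJ
ΔH = q_rxn / n = -50.39 kJ/mol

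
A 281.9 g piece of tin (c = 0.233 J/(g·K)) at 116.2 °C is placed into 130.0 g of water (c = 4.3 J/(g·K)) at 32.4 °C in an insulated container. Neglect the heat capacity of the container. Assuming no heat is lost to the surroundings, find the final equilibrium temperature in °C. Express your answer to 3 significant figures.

T_f = 41.2 °C

Heat lost by tin = heat gained by water.
(281.9)(0.233)(116.2 − T) = (130.0)(4.3)(T − 32.4)
65.6827 (116.2 − T) = 559 (T − 32.4)
7632.3 − 65.6827 T = 559 T − 18112
25744.3 = 624.6827 T
T = 41.21 °C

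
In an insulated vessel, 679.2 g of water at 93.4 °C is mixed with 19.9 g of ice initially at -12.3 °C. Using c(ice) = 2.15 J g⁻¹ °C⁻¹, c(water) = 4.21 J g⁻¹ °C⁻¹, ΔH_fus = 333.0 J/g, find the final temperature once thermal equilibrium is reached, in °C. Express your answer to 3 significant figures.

Heat to bring ice to 0 °C and melt it: q₁ = 19.9×2.15×12.3 + 19.9×333.0 = 7153.0 J
Heat the water can supply cooling to 0 °C: 679.2×4.21×93.4 = 267071 J > q₁, so all ice melts.
Energy balance: 679.2×4.21×(93.4 − T) = 7153.0 + 19.9×4.21×(T − 0)
2859.432(93.4 − T) = 7153.0 + 83.779 T
267071 − 7153.0 = 2943.211 T
T = 259918.0 / 2943.211 = 88.31 °C

T_f = 88.3 °C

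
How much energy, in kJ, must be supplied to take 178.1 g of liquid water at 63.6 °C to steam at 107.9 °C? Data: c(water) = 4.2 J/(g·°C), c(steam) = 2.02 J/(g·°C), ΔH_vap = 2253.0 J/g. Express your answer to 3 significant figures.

q1 (heat water 63.6→100.0 °C): 178.1 × 4.2 × 36.4 = 27228 J
q2 (vaporize at 100 °C): 178.1 × 2253.0 = 401259 J
q3 (heat steam 100.0→107.9 °C): 178.1 × 2.02 × 7.9 = 2842 J
Total: 27228 + 401259 + 2842 = 431329 J = 431 kJ

q = 431 kJ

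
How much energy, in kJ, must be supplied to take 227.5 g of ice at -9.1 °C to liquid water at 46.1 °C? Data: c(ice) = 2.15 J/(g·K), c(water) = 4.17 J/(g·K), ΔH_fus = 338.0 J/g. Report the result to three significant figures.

q = 125 kJ

q1 (heat ice -9.1→0.0 °C): 227.5 × 2.15 × 9.1 = 4451 J
q2 (melt at 0 °C): 227.5 × 338.0 = 76895 J
q3 (heat water 0.0→46.1 °C): 227.5 × 4.17 × 46.1 = 43734 J
Total: 4451 + 76895 + 43734 = 125080 J = 125 kJ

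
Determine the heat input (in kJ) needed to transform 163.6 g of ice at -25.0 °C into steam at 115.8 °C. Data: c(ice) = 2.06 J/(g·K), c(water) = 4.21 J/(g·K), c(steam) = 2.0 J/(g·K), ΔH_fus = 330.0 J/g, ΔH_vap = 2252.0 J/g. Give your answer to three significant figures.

q1 (heat ice -25.0→0.0 °C): 163.6 × 2.06 × 25.0 = 8425 J
q2 (melt at 0 °C): 163.6 × 330.0 = 53988 J
q3 (heat water 0.0→100.0 °C): 163.6 × 4.21 × 100.0 = 68876 J
q4 (vaporize at 100 °C): 163.6 × 2252.0 = 368427 J
q5 (heat steam 100.0→115.8 °C): 163.6 × 2.0 × 15.8 = 5170 J
Total: 8425 + 53988 + 68876 + 368427 + 5170 = 504886 J = 505 kJ

q = 505 kJ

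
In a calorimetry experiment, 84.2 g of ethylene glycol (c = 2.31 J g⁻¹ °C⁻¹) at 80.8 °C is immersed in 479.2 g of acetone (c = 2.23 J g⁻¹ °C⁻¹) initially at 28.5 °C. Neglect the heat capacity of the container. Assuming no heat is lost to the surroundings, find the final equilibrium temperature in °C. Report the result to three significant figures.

T_f = 36.6 °C

Heat lost by ethylene glycol = heat gained by acetone.
(84.2)(2.31)(80.8 − T) = (479.2)(2.23)(T − 28.5)
194.502 (80.8 − T) = 1068.616 (T − 28.5)
15716 − 194.502 T = 1068.616 T − 30456
46172 = 1263.118 T
T = 36.55 °C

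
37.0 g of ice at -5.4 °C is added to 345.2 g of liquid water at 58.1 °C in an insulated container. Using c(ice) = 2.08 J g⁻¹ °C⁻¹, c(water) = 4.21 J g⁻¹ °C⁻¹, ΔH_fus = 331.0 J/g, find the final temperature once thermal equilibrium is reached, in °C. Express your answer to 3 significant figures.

Heat to bring ice to 0 °C and melt it: q₁ = 37.0×2.08×5.4 + 37.0×331.0 = 12663 J
Heat the water can supply cooling to 0 °C: 345.2×4.21×58.1 = 84436.3 J > q₁, so all ice melts.
Energy balance: 345.2×4.21×(58.1 − T) = 12663 + 37.0×4.21×(T − 0)
1453.292(58.1 − T) = 12663 + 155.77 T
84436.3 − 12663 = 1609.062 T
T = 71773.3 / 1609.062 = 44.61 °C

T_f = 44.6 °C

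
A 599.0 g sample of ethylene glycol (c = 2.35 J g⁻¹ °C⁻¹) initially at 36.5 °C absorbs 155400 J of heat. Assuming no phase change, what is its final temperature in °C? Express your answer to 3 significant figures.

T_f = 147 °C

ΔT = q / (m c) = 155400 / (599.0 × 2.35) = 110.4 °C
T_f = 36.5 + 110.4 = 146.9 °C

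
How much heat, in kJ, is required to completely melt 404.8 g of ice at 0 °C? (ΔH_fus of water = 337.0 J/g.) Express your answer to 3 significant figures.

q = 136 kJ

q = m × ΔH_fus = 404.8 × 337.0 = 136400 J = 136 kJ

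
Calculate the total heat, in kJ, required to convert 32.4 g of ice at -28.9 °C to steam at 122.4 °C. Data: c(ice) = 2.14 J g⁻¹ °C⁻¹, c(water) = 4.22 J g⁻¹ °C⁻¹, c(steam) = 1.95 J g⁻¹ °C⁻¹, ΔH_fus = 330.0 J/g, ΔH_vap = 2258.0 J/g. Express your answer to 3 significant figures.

q1 (heat ice -28.9→0.0 °C): 32.4 × 2.14 × 28.9 = 2004 J
q2 (melt at 0 °C): 32.4 × 330.0 = 10692 J
q3 (heat water 0.0→100.0 °C): 32.4 × 4.22 × 100.0 = 13673 J
q4 (vaporize at 100 °C): 32.4 × 2258.0 = 73159 J
q5 (heat steam 100.0→122.4 °C): 32.4 × 1.95 × 22.4 = 1415 J
Total: 2004 + 10692 + 13673 + 73159 + 1415 = 100943 J = 101 kJ

q = 101 kJ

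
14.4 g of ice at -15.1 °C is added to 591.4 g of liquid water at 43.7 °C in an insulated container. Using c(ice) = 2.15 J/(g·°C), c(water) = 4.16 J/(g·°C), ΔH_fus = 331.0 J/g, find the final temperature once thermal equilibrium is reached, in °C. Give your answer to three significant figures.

Heat to bring ice to 0 °C and melt it: q₁ = 14.4×2.15×15.1 + 14.4×331.0 = 5233.9 J
Heat the water can supply cooling to 0 °C: 591.4×4.16×43.7 = 107512 J > q₁, so all ice melts.
Energy balance: 591.4×4.16×(43.7 − T) = 5233.9 + 14.4×4.16×(T − 0)
2460.224(43.7 − T) = 5233.9 + 59.904 T
107512 − 5233.9 = 2520.128 T
T = 102278.1 / 2520.128 = 40.58 °C

T_f = 40.6 °C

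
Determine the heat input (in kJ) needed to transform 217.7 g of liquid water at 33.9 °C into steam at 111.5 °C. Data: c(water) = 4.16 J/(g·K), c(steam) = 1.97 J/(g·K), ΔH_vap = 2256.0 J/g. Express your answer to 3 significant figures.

q = 556 kJ

q1 (heat water 33.9→100.0 °C): 217.7 × 4.16 × 66.1 = 59862 J
q2 (vaporize at 100 °C): 217.7 × 2256.0 = 491131 J
q3 (heat steam 100.0→111.5 °C): 217.7 × 1.97 × 11.5 = 4932 J
Total: 59862 + 491131 + 4932 = 555925 J = 556 kJ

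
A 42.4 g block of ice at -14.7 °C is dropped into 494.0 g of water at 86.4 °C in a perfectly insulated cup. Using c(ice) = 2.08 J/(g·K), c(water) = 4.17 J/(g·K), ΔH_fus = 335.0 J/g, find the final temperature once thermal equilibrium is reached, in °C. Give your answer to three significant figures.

T_f = 72.6 °C

Heat to bring ice to 0 °C and melt it: q₁ = 42.4×2.08×14.7 + 42.4×335.0 = 15500 J
Heat the water can supply cooling to 0 °C: 494.0×4.17×86.4 = 177982 J > q₁, so all ice melts.
Energy balance: 494.0×4.17×(86.4 − T) = 15500 + 42.4×4.17×(T − 0)
2059.98(86.4 − T) = 15500 + 176.808 T
177982 − 15500 = 2236.788 T
T = 162482 / 2236.788 = 72.64 °C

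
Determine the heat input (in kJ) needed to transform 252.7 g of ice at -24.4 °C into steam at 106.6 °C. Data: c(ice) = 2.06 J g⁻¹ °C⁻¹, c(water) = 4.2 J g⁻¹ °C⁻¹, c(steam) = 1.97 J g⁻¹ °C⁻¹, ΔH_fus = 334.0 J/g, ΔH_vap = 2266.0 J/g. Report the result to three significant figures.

q1 (heat ice -24.4→0.0 °C): 252.7 × 2.06 × 24.4 = 12702 J
q2 (melt at 0 °C): 252.7 × 334.0 = 84402 J
q3 (heat water 0.0→100.0 °C): 252.7 × 4.2 × 100.0 = 106134 J
q4 (vaporize at 100 °C): 252.7 × 2266.0 = 572618 J
q5 (heat steam 100.0→106.6 °C): 252.7 × 1.97 × 6.6 = 3286 J
Total: 12702 + 84402 + 106134 + 572618 + 3286 = 779142 J = 779 kJ

q = 779 kJ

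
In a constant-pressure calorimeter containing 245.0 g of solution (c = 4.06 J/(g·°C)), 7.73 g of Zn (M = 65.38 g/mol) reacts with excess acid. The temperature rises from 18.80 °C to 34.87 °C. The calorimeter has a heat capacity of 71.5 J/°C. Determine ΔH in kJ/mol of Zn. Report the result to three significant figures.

|ΔT| = |34.87 − 18.80| = 16.07 °C
|q_surr| = (245.0 × 4.06 + 71.5) × 16.07 = 1066.2 × 16.07 = 17130 J
n(Zn) = 7.73 / 65.38 = 0.1182 mol
Temperature rose, so q_rxn = −|q_surr| = -17.13 kJ
ΔH = q_rxn / n = -144.9 kJ/mol

ΔH = -145 kJ/mol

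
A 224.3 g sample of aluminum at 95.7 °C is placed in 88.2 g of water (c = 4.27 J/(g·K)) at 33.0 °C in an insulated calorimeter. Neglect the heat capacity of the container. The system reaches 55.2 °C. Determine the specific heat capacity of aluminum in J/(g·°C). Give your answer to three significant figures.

c = 0.920 J/(g·°C)

q_gained = (88.2 × 4.27) × (55.2 − 33.0) = 8361 J
q_lost = 224.3 × c × (95.7 − 55.2) = 9084.15 c
Set equal: c = 8361 / 9084.15 = 0.920 J/(g·°C)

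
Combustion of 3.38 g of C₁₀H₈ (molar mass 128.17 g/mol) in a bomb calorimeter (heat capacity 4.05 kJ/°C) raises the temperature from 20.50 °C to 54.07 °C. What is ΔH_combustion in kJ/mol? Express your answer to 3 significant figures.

ΔH = -5160 kJ/mol

ΔT = 54.07 − 20.50 = 33.57 °C
q_cal = C_cal × ΔT = 4.05 × 33.57 = 135.9585 kJ
n = 3.38 / 128.17 = 0.02637 mol
q_rxn = −q_cal = -135.9585 kJ
ΔH = -135.9585 / 0.02637 = -5156 kJ/mol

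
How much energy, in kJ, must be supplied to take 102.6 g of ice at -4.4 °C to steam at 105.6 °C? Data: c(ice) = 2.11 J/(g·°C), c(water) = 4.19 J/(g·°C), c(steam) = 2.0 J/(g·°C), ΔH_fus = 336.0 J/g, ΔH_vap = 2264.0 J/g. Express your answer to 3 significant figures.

q = 312 kJ

q1 (heat ice -4.4→0.0 °C): 102.6 × 2.11 × 4.4 = 953 J
q2 (melt at 0 °C): 102.6 × 336.0 = 34474 J
q3 (heat water 0.0→100.0 °C): 102.6 × 4.19 × 100.0 = 42989 J
q4 (vaporize at 100 °C): 102.6 × 2264.0 = 232286 J
q5 (heat steam 100.0→105.6 °C): 102.6 × 2.0 × 5.6 = 1149 J
Total: 953 + 34474 + 42989 + 232286 + 1149 = 311851 J = 312 kJ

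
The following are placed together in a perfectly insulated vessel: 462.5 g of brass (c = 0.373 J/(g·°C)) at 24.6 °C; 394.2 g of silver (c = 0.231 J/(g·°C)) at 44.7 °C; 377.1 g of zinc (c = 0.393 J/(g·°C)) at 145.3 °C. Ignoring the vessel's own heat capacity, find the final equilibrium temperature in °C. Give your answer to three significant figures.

T_f = 72.5 °C

Σ mᵢcᵢ(T − Tᵢ) = 0  ⇒  T = Σ mᵢcᵢTᵢ / Σ mᵢcᵢ
Σ mᵢcᵢ = 462.5×0.373 + 394.2×0.231 + 377.1×0.393 = 411.7730
Σ mᵢcᵢTᵢ = 172.5125×24.6 + 91.0602×44.7 + 148.2003×145.3 = 29848
T = 29848 / 411.7730 = 72.49 °C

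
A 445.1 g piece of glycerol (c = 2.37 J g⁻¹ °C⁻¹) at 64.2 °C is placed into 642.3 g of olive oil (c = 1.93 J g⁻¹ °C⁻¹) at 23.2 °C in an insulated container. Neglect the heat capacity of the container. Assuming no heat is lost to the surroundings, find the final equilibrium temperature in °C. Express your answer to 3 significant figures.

T_f = 42.0 °C

Heat lost by glycerol = heat gained by olive oil.
(445.1)(2.37)(64.2 − T) = (642.3)(1.93)(T − 23.2)
1054.887 (64.2 − T) = 1239.639 (T − 23.2)
67724 − 1054.887 T = 1239.639 T − 28760
96484 = 2294.526 T
T = 42.0496 °C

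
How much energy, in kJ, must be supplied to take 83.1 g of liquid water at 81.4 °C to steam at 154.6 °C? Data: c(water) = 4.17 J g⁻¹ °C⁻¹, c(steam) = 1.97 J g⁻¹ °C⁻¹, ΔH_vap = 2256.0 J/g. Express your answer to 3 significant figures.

q = 203 kJ

q1 (heat water 81.4→100.0 °C): 83.1 × 4.17 × 18.6 = 6445 J
q2 (vaporize at 100 °C): 83.1 × 2256.0 = 187474 J
q3 (heat steam 100.0→154.6 °C): 83.1 × 1.97 × 54.6 = 8938 J
Total: 6445 + 187474 + 8938 = 202857 J = 203 kJ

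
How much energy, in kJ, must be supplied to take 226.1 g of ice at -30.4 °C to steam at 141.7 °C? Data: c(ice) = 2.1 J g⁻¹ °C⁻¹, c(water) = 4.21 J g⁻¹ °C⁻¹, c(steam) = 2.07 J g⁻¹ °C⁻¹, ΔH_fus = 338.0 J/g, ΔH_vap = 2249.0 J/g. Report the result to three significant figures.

q1 (heat ice -30.4→0.0 °C): 226.1 × 2.1 × 30.4 = 14434 J
q2 (melt at 0 °C): 226.1 × 338.0 = 76422 J
q3 (heat water 0.0→100.0 °C): 226.1 × 4.21 × 100.0 = 95188 J
q4 (vaporize at 100 °C): 226.1 × 2249.0 = 508499 J
q5 (heat steam 100.0→141.7 °C): 226.1 × 2.07 × 41.7 = 19517 J
Total: 14434 + 76422 + 95188 + 508499 + 19517 = 714060 J = 714 kJ

q = 714 kJ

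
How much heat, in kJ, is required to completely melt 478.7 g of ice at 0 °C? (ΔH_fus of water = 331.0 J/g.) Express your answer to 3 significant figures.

q = m × ΔH_fus = 478.7 × 331.0 = 158400 J = 158 kJ

q = 158 kJ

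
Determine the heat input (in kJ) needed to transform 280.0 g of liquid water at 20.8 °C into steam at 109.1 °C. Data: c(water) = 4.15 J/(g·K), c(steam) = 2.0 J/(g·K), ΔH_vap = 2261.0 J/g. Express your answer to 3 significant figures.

q = 730 kJ

q1 (heat water 20.8→100.0 °C): 280.0 × 4.15 × 79.2 = 92030 J
q2 (vaporize at 100 °C): 280.0 × 2261.0 = 633080 J
q3 (heat steam 100.0→109.1 °C): 280.0 × 2.0 × 9.1 = 5096 J
Total: 92030 + 633080 + 5096 = 730206 J = 730 kJ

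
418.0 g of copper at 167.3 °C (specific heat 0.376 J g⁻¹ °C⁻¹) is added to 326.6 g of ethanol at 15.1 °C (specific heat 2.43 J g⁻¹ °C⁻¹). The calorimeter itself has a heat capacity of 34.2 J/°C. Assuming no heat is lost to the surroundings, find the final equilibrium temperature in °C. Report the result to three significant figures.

Heat lost by copper = heat gained by ethanol + calorimeter.
(418.0)(0.376)(167.3 − T) = [(326.6)(2.43) + 34.2](T − 15.1)
157.168 (167.3 − T) = 827.838 (T − 15.1)
26294 − 157.168 T = 827.838 T − 12500
38794 = 985.006 T
T = 39.38 °C

T_f = 39.4 °C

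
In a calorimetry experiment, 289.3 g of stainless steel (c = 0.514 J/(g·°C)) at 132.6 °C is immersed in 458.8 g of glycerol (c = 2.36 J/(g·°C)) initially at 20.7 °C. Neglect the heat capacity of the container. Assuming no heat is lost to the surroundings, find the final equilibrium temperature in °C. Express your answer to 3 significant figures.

T_f = 34.2 °C

Heat lost by stainless steel = heat gained by glycerol.
(289.3)(0.514)(132.6 − T) = (458.8)(2.36)(T − 20.7)
148.7002 (132.6 − T) = 1082.768 (T − 20.7)
19718 − 148.7002 T = 1082.768 T − 22413
42131 = 1231.4682 T
T = 34.21 °C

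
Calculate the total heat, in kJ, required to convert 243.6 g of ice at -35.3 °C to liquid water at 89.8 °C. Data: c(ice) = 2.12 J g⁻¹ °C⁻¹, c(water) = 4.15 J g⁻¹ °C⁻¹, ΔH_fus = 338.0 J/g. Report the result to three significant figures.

q1 (heat ice -35.3→0.0 °C): 243.6 × 2.12 × 35.3 = 18230 J
q2 (melt at 0 °C): 243.6 × 338.0 = 82337 J
q3 (heat water 0.0→89.8 °C): 243.6 × 4.15 × 89.8 = 90782 J
Total: 18230 + 82337 + 90782 = 191349 J = 191 kJ

q = 191 kJ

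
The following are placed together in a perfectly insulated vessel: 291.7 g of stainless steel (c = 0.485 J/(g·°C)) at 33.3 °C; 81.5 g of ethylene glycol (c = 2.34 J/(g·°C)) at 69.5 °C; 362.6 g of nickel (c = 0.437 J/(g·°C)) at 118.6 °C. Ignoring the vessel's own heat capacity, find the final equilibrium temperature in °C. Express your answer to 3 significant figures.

T_f = 74.9 °C

Σ mᵢcᵢ(T − Tᵢ) = 0  ⇒  T = Σ mᵢcᵢTᵢ / Σ mᵢcᵢ
Σ mᵢcᵢ = 291.7×0.485 + 81.5×2.34 + 362.6×0.437 = 490.6407
Σ mᵢcᵢTᵢ = 141.4745×33.3 + 190.71×69.5 + 158.4562×118.6 = 36758
T = 36758 / 490.6407 = 74.92 °C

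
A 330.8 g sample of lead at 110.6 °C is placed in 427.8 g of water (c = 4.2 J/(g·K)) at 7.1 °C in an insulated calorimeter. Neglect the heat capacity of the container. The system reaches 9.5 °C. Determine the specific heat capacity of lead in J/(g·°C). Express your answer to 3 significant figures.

c = 0.129 J/(g·°C)

q_gained = (427.8 × 4.2) × (9.5 − 7.1) = 4312 J
q_lost = 330.8 × c × (110.6 − 9.5) = 33443.88 c
Set equal: c = 4312 / 33443.88 = 0.129 J/(g·°C)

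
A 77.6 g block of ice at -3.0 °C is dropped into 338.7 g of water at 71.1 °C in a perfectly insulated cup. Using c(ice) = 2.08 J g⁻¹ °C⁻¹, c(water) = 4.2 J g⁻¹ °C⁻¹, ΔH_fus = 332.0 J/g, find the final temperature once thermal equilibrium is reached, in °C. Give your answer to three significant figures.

Heat to bring ice to 0 °C and melt it: q₁ = 77.6×2.08×3.0 + 77.6×332.0 = 26247 J
Heat the water can supply cooling to 0 °C: 338.7×4.2×71.1 = 101143 J > q₁, so all ice melts.
Energy balance: 338.7×4.2×(71.1 − T) = 26247 + 77.6×4.2×(T − 0)
1422.54(71.1 − T) = 26247 + 325.92 T
101143 − 26247 = 1748.46 T
T = 74896 / 1748.46 = 42.84 °C

T_f = 42.8 °C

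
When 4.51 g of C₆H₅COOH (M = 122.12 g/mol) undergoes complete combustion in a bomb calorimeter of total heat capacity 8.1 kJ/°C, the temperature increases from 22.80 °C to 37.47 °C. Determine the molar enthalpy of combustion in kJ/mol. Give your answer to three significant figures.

ΔH = -3220 kJ/mol

ΔT = 37.47 − 22.80 = 14.67 °C
q_cal = C_cal × ΔT = 8.1 × 14.67 = 118.827 kJ
n = 4.51 / 122.12 = 0.03693 mol
q_rxn = −q_cal = -118.827 kJ
ΔH = -118.827 / 0.03693 = -3218 kJ/mol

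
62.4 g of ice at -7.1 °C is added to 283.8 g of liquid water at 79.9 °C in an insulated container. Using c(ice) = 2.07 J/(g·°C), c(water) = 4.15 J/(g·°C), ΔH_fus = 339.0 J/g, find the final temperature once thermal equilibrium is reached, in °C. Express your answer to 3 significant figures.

Heat to bring ice to 0 °C and melt it: q₁ = 62.4×2.07×7.1 + 62.4×339.0 = 22071 J
Heat the water can supply cooling to 0 °C: 283.8×4.15×79.9 = 94103.8 J > q₁, so all ice melts.
Energy balance: 283.8×4.15×(79.9 − T) = 22071 + 62.4×4.15×(T − 0)
1177.77(79.9 − T) = 22071 + 258.96 T
94103.8 − 22071 = 1436.73 T
T = 72032.8 / 1436.73 = 50.14 °C

T_f = 50.1 °C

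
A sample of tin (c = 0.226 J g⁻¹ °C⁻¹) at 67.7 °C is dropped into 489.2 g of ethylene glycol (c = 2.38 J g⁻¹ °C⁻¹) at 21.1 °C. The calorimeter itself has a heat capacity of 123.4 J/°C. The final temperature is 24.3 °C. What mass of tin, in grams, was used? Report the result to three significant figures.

m = 420 g

q_gained = (489.2 × 2.38 + 123.4) × (24.3 − 21.1) = 4121 J
q_lost = m × 0.226 × (67.7 − 24.3) = 9.8084 m
m = 4121 / 9.8084 = 420 g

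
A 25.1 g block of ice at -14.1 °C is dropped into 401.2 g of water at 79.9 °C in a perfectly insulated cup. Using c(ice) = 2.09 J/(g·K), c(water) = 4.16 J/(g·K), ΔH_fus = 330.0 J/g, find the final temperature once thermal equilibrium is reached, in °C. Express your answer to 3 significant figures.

Heat to bring ice to 0 °C and melt it: q₁ = 25.1×2.09×14.1 + 25.1×330.0 = 9022.7 J
Heat the water can supply cooling to 0 °C: 401.2×4.16×79.9 = 133352 J > q₁, so all ice melts.
Energy balance: 401.2×4.16×(79.9 − T) = 9022.7 + 25.1×4.16×(T − 0)
1668.992(79.9 − T) = 9022.7 + 104.416 T
133352 − 9022.7 = 1773.408 T
T = 124329.3 / 1773.408 = 70.11 °C

T_f = 70.1 °C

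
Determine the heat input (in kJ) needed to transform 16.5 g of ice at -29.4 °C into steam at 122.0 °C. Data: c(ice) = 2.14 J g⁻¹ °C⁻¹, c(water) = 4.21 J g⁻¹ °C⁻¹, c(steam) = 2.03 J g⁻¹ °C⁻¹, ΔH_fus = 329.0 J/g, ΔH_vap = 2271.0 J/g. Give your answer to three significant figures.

q1 (heat ice -29.4→0.0 °C): 16.5 × 2.14 × 29.4 = 1038 J
q2 (melt at 0 °C): 16.5 × 329.0 = 5429 J
q3 (heat water 0.0→100.0 °C): 16.5 × 4.21 × 100.0 = 6947 J
q4 (vaporize at 100 °C): 16.5 × 2271.0 = 37472 J
q5 (heat steam 100.0→122.0 °C): 16.5 × 2.03 × 22.0 = 737 J
Total: 1038 + 5429 + 6947 + 37472 + 737 = 51623 J = 51.6 kJ

q = 51.6 kJ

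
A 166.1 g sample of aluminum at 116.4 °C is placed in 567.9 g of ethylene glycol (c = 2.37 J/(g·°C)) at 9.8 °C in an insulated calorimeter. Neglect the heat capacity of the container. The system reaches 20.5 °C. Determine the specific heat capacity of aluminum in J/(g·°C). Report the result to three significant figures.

c = 0.904 J/(g·°C)

q_gained = (567.9 × 2.37) × (20.5 − 9.8) = 14400 J
q_lost = 166.1 × c × (116.4 − 20.5) = 15928.99 c
Set equal: c = 14400 / 15928.99 = 0.904 J/(g·°C)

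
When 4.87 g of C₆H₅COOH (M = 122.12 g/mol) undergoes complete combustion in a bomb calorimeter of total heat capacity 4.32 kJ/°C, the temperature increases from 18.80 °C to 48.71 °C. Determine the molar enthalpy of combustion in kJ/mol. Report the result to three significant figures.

ΔH = -3240 kJ/mol

ΔT = 48.71 − 18.80 = 29.91 °C
q_cal = C_cal × ΔT = 4.32 × 29.91 = 129.2112 kJ
n = 4.87 / 122.12 = 0.03988 mol
q_rxn = −q_cal = -129.2112 kJ
ΔH = -129.2112 / 0.03988 = -3240 kJ/mol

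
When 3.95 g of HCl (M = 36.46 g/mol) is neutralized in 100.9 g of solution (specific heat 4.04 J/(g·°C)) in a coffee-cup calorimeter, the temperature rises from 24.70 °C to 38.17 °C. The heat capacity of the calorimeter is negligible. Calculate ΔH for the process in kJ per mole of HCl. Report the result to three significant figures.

|ΔT| = |38.17 − 24.70| = 13.47 °C
|q_surr| = (100.9 × 4.04) × 13.47 = 407.636 × 13.47 = 5491 J
n(HCl) = 3.95 / 36.46 = 0.1083 mol
Temperature rose, so q_rxn = −|q_surr| = -5.491 kJ
ΔH = q_rxn / n = -50.70 kJ/mol

ΔH = -50.7 kJ/mol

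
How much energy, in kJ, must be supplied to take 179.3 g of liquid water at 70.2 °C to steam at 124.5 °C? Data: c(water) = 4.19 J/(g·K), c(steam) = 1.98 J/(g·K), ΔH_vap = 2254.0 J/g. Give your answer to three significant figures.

q = 435 kJ

q1 (heat water 70.2→100.0 °C): 179.3 × 4.19 × 29.8 = 22388 J
q2 (vaporize at 100 °C): 179.3 × 2254.0 = 404142 J
q3 (heat steam 100.0→124.5 °C): 179.3 × 1.98 × 24.5 = 8698 J
Total: 22388 + 404142 + 8698 = 435228 J = 435 kJ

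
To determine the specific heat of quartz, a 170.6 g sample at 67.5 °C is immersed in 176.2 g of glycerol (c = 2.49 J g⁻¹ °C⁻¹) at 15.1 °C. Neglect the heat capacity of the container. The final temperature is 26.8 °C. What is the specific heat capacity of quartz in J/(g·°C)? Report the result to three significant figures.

c = 0.739 J/(g·°C)

q_gained = (176.2 × 2.49) × (26.8 − 15.1) = 5133 J
q_lost = 170.6 × c × (67.5 − 26.8) = 6943.42 c
Set equal: c = 5133 / 6943.42 = 0.739 J/(g·°C)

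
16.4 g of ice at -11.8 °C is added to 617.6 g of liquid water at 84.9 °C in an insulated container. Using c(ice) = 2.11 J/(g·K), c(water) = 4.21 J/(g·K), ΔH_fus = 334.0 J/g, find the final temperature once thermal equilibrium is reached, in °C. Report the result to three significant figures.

T_f = 80.5 °C

Heat to bring ice to 0 °C and melt it: q₁ = 16.4×2.11×11.8 + 16.4×334.0 = 5885.9 J
Heat the water can supply cooling to 0 °C: 617.6×4.21×84.9 = 220748 J > q₁, so all ice melts.
Energy balance: 617.6×4.21×(84.9 − T) = 5885.9 + 16.4×4.21×(T − 0)
2600.096(84.9 − T) = 5885.9 + 69.044 T
220748 − 5885.9 = 2669.140 T
T = 214862.1 / 2669.140 = 80.50 °C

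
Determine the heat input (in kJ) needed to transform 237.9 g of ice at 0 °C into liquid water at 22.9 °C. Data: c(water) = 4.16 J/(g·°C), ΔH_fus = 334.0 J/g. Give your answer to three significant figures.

q = 102 kJ

q1 (melt at 0 °C): 237.9 × 334.0 = 79459 J
q2 (heat water 0.0→22.9 °C): 237.9 × 4.16 × 22.9 = 22663 J
Total: 79459 + 22663 = 102122 J = 102 kJ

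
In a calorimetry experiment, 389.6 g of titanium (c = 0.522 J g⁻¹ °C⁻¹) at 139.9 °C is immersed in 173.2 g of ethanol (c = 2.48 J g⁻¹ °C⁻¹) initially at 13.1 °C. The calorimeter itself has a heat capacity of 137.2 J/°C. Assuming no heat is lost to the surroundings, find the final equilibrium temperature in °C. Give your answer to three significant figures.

Heat lost by titanium = heat gained by ethanol + calorimeter.
(389.6)(0.522)(139.9 − T) = [(173.2)(2.48) + 137.2](T − 13.1)
203.3712 (139.9 − T) = 566.736 (T − 13.1)
28452 − 203.3712 T = 566.736 T − 7424.2
35876.2 = 770.1072 T
T = 46.59 °C

T_f = 46.6 °C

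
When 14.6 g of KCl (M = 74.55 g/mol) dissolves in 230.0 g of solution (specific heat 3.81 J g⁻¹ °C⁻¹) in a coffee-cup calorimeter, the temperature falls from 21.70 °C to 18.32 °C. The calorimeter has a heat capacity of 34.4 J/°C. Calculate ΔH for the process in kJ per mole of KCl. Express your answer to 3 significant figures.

|ΔT| = |18.32 − 21.70| = 3.38 °C
|q_surr| = (230.0 × 3.81 + 34.4) × 3.38 = 910.7 × 3.38 = 3078 J
n(KCl) = 14.6 / 74.55 = 0.1958 mol
Temperature fell, so q_rxn = +|q_surr| = 3.078 kJ
ΔH = q_rxn / n = 15.72 kJ/mol

ΔH = 15.7 kJ/mol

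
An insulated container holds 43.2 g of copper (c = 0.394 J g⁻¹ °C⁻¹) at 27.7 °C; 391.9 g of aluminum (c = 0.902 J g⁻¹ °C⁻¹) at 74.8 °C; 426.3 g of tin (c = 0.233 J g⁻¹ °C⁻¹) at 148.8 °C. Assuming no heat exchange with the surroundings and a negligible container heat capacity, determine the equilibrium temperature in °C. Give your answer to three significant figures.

Σ mᵢcᵢ(T − Tᵢ) = 0  ⇒  T = Σ mᵢcᵢTᵢ / Σ mᵢcᵢ
Σ mᵢcᵢ = 43.2×0.394 + 391.9×0.902 + 426.3×0.233 = 469.8425
Σ mᵢcᵢTᵢ = 17.0208×27.7 + 353.4938×74.8 + 99.3279×148.8 = 41693
T = 41693 / 469.8425 = 88.74 °C

T_f = 88.7 °C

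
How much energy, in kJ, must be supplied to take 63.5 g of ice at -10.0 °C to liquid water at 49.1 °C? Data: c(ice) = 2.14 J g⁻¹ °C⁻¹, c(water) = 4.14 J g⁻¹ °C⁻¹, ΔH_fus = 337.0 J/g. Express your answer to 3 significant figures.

q = 35.7 kJ

q1 (heat ice -10.0→0.0 °C): 63.5 × 2.14 × 10.0 = 1359 J
q2 (melt at 0 °C): 63.5 × 337.0 = 21400 J
q3 (heat water 0.0→49.1 °C): 63.5 × 4.14 × 49.1 = 12908 J
Total: 1359 + 21400 + 12908 = 35667 J = 35.7 kJ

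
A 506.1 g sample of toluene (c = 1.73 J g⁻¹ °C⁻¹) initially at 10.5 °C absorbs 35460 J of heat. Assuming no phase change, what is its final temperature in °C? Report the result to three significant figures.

T_f = 51.0 °C

ΔT = q / (m c) = 35460 / (506.1 × 1.73) = 40.50 °C
T_f = 10.5 + 40.50 = 51.00 °C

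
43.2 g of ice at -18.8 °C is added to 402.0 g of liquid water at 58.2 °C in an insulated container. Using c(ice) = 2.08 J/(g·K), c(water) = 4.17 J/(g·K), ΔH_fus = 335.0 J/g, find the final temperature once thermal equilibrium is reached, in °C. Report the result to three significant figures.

T_f = 43.8 °C

Heat to bring ice to 0 °C and melt it: q₁ = 43.2×2.08×18.8 + 43.2×335.0 = 16161 J
Heat the water can supply cooling to 0 °C: 402.0×4.17×58.2 = 97563.0 J > q₁, so all ice melts.
Energy balance: 402.0×4.17×(58.2 − T) = 16161 + 43.2×4.17×(T − 0)
1676.34(58.2 − T) = 16161 + 180.144 T
97563.0 − 16161 = 1856.484 T
T = 81402.0 / 1856.484 = 43.847 °C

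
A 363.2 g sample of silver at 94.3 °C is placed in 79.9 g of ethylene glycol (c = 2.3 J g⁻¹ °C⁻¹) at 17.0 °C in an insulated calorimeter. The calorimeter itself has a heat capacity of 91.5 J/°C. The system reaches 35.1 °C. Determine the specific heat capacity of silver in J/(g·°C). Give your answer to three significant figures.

c = 0.232 J/(g·°C)

q_gained = (79.9 × 2.3 + 91.5) × (35.1 − 17.0) = 4982 J
q_lost = 363.2 × c × (94.3 − 35.1) = 21501.44 c
Set equal: c = 4982 / 21501.44 = 0.232 J/(g·°C)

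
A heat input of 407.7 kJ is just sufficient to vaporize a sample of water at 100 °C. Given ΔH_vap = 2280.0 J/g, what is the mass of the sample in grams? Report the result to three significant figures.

m = 179 g

m = q / ΔH_vap = 407700 J / 2280.0 J/g = 179 g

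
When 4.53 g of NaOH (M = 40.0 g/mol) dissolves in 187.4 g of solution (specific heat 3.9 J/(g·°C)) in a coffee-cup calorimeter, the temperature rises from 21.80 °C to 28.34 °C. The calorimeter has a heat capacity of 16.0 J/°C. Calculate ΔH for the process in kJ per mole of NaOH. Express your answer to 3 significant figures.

|ΔT| = |28.34 − 21.80| = 6.54 °C
|q_surr| = (187.4 × 3.9 + 16.0) × 6.54 = 746.86 × 6.54 = 4884 J
n(NaOH) = 4.53 / 40.0 = 0.1133 mol
Temperature rose, so q_rxn = −|q_surr| = -4.884 kJ
ΔH = q_rxn / n = -43.11 kJ/mol

ΔH = -43.1 kJ/mol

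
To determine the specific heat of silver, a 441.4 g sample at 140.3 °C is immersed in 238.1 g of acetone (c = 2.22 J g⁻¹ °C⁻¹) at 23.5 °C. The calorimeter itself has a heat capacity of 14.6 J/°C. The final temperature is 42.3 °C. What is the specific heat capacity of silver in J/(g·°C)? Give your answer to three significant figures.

q_gained = (238.1 × 2.22 + 14.6) × (42.3 − 23.5) = 10210 J
q_lost = 441.4 × c × (140.3 − 42.3) = 43257.2 c
Set equal: c = 10210 / 43257.2 = 0.236 J/(g·°C)

c = 0.236 J/(g·°C)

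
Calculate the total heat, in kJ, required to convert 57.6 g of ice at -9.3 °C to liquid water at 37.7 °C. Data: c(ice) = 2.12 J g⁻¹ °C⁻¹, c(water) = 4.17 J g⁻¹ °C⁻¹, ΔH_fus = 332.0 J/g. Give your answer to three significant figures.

q1 (heat ice -9.3→0.0 °C): 57.6 × 2.12 × 9.3 = 1136 J
q2 (melt at 0 °C): 57.6 × 332.0 = 19123 J
q3 (heat water 0.0→37.7 °C): 57.6 × 4.17 × 37.7 = 9055 J
Total: 1136 + 19123 + 9055 = 29314 J = 29.3 kJ

q = 29.3 kJ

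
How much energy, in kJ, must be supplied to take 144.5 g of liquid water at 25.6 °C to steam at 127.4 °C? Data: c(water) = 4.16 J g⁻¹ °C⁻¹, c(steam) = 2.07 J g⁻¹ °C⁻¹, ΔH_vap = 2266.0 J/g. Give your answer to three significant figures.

q1 (heat water 25.6→100.0 °C): 144.5 × 4.16 × 74.4 = 44723 J
q2 (vaporize at 100 °C): 144.5 × 2266.0 = 327437 J
q3 (heat steam 100.0→127.4 °C): 144.5 × 2.07 × 27.4 = 8196 J
Total: 44723 + 327437 + 8196 = 380356 J = 380 kJ

q = 380 kJ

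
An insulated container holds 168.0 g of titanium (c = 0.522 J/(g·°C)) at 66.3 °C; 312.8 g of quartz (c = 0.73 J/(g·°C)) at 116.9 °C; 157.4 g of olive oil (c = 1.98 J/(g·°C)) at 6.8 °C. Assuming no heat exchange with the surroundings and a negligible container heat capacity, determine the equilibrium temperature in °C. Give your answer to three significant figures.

T_f = 55.2 °C

Σ mᵢcᵢ(T − Tᵢ) = 0  ⇒  T = Σ mᵢcᵢTᵢ / Σ mᵢcᵢ
Σ mᵢcᵢ = 168.0×0.522 + 312.8×0.73 + 157.4×1.98 = 627.692
Σ mᵢcᵢTᵢ = 87.696×66.3 + 228.344×116.9 + 311.652×6.8 = 34627
T = 34627 / 627.692 = 55.17 °C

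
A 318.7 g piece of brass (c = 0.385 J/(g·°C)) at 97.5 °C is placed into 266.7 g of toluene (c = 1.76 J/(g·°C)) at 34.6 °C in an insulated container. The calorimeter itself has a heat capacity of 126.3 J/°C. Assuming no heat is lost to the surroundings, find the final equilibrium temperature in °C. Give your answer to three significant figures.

T_f = 45.3 °C

Heat lost by brass = heat gained by toluene + calorimeter.
(318.7)(0.385)(97.5 − T) = [(266.7)(1.76) + 126.3](T − 34.6)
122.6995 (97.5 − T) = 595.692 (T − 34.6)
11963 − 122.6995 T = 595.692 T − 20611
32574 = 718.3915 T
T = 45.34 °C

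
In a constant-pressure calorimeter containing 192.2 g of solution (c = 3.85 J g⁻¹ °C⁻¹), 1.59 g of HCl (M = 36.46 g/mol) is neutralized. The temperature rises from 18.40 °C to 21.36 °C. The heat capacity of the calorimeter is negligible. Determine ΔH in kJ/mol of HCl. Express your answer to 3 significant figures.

|ΔT| = |21.36 − 18.40| = 2.96 °C
|q_surr| = (192.2 × 3.85) × 2.96 = 739.97 × 2.96 = 2190 J
n(HCl) = 1.59 / 36.46 = 0.04361 mol
Temperature rose, so q_rxn = −|q_surr| = -2.190 kJ
ΔH = q_rxn / n = -50.22 kJ/mol

ΔH = -50.2 kJ/mol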